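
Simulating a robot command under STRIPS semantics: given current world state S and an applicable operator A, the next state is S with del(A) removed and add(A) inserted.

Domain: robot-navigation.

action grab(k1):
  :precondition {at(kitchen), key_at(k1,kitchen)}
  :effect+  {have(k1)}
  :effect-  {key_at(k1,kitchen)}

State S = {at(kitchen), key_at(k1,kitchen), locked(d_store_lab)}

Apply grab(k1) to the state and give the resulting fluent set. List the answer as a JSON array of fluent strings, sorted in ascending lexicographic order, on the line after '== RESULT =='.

Compute (S \ del) ∪ add:
  pre ⊆ S: {at(kitchen), key_at(k1,kitchen)} ⊆ S  — applicable
  S \ del = {at(kitchen), locked(d_store_lab)}
  ∪ add   = {at(kitchen), have(k1), locked(d_store_lab)}

== RESULT ==
["at(kitchen)", "have(k1)", "locked(d_store_lab)"]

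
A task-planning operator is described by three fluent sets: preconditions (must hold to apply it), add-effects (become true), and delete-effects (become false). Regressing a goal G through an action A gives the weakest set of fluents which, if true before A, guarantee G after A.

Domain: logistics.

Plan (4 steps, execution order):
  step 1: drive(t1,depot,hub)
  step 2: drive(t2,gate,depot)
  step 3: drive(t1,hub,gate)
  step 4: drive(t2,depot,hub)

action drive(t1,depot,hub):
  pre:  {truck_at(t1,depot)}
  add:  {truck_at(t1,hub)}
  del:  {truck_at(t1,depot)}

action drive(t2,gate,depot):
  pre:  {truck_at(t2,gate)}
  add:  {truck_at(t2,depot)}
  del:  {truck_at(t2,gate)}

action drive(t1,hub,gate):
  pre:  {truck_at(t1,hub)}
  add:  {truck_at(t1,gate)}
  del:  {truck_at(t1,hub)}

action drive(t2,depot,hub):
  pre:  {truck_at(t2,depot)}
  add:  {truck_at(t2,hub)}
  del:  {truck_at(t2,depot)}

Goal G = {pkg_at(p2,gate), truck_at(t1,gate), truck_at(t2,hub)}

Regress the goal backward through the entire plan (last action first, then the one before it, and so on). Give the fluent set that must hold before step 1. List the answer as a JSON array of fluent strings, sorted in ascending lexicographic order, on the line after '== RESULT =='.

Work backward from the goal:
  through step 4 (drive(t2,depot,hub)): drop {truck_at(t2,hub)}, keep {pkg_at(p2,gate), truck_at(t1,gate)}, require {truck_at(t2,depot)}
    → {pkg_at(p2,gate), truck_at(t1,gate), truck_at(t2,depot)}
  through step 3 (drive(t1,hub,gate)): drop {truck_at(t1,gate)}, keep {pkg_at(p2,gate), truck_at(t2,depot)}, require {truck_at(t1,hub)}
    → {pkg_at(p2,gate), truck_at(t1,hub), truck_at(t2,depot)}
  through step 2 (drive(t2,gate,depot)): drop {truck_at(t2,depot)}, keep {pkg_at(p2,gate), truck_at(t1,hub)}, require {truck_at(t2,gate)}
    → {pkg_at(p2,gate), truck_at(t1,hub), truck_at(t2,gate)}
  through step 1 (drive(t1,depot,hub)): drop {truck_at(t1,hub)}, keep {pkg_at(p2,gate), truck_at(t2,gate)}, require {truck_at(t1,depot)}
    → {pkg_at(p2,gate), truck_at(t1,depot), truck_at(t2,gate)}

== RESULT ==
["pkg_at(p2,gate)", "truck_at(t1,depot)", "truck_at(t2,gate)"]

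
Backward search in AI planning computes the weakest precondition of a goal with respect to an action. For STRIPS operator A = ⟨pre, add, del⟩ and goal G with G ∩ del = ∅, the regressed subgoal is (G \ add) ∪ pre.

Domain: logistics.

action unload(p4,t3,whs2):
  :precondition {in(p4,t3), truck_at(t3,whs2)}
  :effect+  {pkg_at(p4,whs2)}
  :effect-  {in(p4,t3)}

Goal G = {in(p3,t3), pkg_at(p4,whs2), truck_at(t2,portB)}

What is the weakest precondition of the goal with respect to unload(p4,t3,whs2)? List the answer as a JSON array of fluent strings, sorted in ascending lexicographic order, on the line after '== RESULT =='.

Compute (G \ add) ∪ pre:
  G ∩ del = {}  (empty — regression defined)
  G \ add = {in(p3,t3), pkg_at(p4,whs2), truck_at(t2,portB)} \ {pkg_at(p4,whs2)} = {in(p3,t3), truck_at(t2,portB)}
  ∪ pre   = {in(p3,t3), truck_at(t2,portB)} ∪ {in(p4,t3), truck_at(t3,whs2)}
          = {in(p3,t3), in(p4,t3), truck_at(t2,portB), truck_at(t3,whs2)}

== RESULT ==
["in(p3,t3)", "in(p4,t3)", "truck_at(t2,portB)", "truck_at(t3,whs2)"]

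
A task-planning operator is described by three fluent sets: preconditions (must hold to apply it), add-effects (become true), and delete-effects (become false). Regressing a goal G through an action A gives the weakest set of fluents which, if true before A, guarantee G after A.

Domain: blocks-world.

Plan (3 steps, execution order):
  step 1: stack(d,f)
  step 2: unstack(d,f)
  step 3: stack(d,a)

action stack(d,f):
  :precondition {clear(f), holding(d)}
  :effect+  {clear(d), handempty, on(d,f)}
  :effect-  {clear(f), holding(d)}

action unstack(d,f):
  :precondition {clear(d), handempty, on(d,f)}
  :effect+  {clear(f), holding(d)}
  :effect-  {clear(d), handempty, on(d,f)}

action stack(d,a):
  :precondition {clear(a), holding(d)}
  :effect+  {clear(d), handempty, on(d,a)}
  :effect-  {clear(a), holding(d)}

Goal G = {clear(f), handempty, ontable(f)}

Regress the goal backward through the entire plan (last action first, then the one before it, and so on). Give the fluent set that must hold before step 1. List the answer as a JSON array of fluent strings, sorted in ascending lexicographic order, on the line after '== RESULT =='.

Work backward from the goal:
  through step 3 (stack(d,a)): drop {handempty}, keep {clear(f), ontable(f)}, require {clear(a), holding(d)}
    → {clear(a), clear(f), holding(d), ontable(f)}
  through step 2 (unstack(d,f)): drop {clear(f), holding(d)}, keep {clear(a), ontable(f)}, require {clear(d), handempty, on(d,f)}
    → {clear(a), clear(d), handempty, on(d,f), ontable(f)}
  through step 1 (stack(d,f)): drop {clear(d), handempty, on(d,f)}, keep {clear(a), ontable(f)}, require {clear(f), holding(d)}
    → {clear(a), clear(f), holding(d), ontable(f)}

== RESULT ==
["clear(a)", "clear(f)", "holding(d)", "ontable(f)"]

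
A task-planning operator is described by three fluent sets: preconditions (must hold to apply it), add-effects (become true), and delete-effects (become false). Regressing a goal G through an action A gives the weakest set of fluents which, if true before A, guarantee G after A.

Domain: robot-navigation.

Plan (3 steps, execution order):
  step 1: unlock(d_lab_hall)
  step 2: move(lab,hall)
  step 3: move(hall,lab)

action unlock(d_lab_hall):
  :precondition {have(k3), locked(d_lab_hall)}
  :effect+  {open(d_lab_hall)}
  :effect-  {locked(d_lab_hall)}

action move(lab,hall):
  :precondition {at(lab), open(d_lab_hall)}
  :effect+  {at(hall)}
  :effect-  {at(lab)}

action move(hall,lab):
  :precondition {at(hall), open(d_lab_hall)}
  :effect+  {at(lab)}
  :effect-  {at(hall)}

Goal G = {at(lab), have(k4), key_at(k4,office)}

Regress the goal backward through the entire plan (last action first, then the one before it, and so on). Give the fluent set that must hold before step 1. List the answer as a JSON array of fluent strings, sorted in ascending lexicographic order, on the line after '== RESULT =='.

Regress step by step:
  through step 3 (move(hall,lab)): drop {at(lab)}, keep {have(k4), key_at(k4,office)}, require {at(hall), open(d_lab_hall)}
    → {at(hall), have(k4), key_at(k4,office), open(d_lab_hall)}
  through step 2 (move(lab,hall)): drop {at(hall)}, keep {have(k4), key_at(k4,office), open(d_lab_hall)}, require {at(lab), open(d_lab_hall)}
    → {at(lab), have(k4), key_at(k4,office), open(d_lab_hall)}
  through step 1 (unlock(d_lab_hall)): drop {open(d_lab_hall)}, keep {at(lab), have(k4), key_at(k4,office)}, require {have(k3), locked(d_lab_hall)}
    → {at(lab), have(k3), have(k4), key_at(k4,office), locked(d_lab_hall)}

== RESULT ==
["at(lab)", "have(k3)", "have(k4)", "key_at(k4,office)", "locked(d_lab_hall)"]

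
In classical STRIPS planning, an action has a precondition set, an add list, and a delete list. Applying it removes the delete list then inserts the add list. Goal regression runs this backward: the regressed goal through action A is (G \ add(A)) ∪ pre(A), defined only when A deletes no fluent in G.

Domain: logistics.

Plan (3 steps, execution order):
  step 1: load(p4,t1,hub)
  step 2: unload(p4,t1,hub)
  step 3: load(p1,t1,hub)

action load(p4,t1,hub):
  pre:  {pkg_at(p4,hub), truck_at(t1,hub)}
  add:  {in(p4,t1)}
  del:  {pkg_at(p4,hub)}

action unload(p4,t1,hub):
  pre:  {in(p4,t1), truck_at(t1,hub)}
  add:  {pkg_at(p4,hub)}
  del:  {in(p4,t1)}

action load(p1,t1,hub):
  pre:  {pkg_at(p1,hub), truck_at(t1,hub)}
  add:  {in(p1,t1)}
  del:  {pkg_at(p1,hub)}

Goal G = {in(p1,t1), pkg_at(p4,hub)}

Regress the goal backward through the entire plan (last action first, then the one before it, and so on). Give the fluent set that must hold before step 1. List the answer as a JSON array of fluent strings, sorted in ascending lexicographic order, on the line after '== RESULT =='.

Work backward from the goal:
  through step 3 (load(p1,t1,hub)): drop {in(p1,t1)}, keep {pkg_at(p4,hub)}, require {pkg_at(p1,hub), truck_at(t1,hub)}
    → {pkg_at(p1,hub), pkg_at(p4,hub), truck_at(t1,hub)}
  through step 2 (unload(p4,t1,hub)): drop {pkg_at(p4,hub)}, keep {pkg_at(p1,hub), truck_at(t1,hub)}, require {in(p4,t1), truck_at(t1,hub)}
    → {in(p4,t1), pkg_at(p1,hub), truck_at(t1,hub)}
  through step 1 (load(p4,t1,hub)): drop {in(p4,t1)}, keep {pkg_at(p1,hub), truck_at(t1,hub)}, require {pkg_at(p4,hub), truck_at(t1,hub)}
    → {pkg_at(p1,hub), pkg_at(p4,hub), truck_at(t1,hub)}

== RESULT ==
["pkg_at(p1,hub)", "pkg_at(p4,hub)", "truck_at(t1,hub)"]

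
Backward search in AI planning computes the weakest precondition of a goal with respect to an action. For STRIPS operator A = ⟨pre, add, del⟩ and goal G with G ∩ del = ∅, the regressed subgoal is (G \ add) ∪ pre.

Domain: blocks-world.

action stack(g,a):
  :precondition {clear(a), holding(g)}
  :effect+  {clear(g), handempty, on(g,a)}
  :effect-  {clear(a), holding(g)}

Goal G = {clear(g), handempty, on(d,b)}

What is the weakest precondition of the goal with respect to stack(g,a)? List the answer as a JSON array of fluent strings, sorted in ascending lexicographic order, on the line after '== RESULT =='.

Compute (G \ add) ∪ pre:
  G ∩ del = {}  (empty — regression defined)
  G \ add = {clear(g), handempty, on(d,b)} \ {clear(g), handempty, on(g,a)} = {on(d,b)}
  ∪ pre   = {on(d,b)} ∪ {clear(a), holding(g)}
          = {clear(a), holding(g), on(d,b)}

== RESULT ==
["clear(a)", "holding(g)", "on(d,b)"]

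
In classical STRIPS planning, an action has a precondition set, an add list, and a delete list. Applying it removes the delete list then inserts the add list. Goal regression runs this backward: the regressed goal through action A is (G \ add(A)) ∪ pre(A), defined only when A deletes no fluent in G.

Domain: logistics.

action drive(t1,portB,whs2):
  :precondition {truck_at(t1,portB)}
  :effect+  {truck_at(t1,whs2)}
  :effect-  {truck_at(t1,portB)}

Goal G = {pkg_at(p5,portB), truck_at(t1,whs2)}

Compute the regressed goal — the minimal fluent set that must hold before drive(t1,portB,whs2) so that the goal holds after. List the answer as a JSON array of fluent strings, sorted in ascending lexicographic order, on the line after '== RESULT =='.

Compute (G \ add) ∪ pre:
  G ∩ del = {}  (empty — regression defined)
  G \ add = {pkg_at(p5,portB), truck_at(t1,whs2)} \ {truck_at(t1,whs2)} = {pkg_at(p5,portB)}
  ∪ pre   = {pkg_at(p5,portB)} ∪ {truck_at(t1,portB)}
          = {pkg_at(p5,portB), truck_at(t1,portB)}

== RESULT ==
["pkg_at(p5,portB)", "truck_at(t1,portB)"]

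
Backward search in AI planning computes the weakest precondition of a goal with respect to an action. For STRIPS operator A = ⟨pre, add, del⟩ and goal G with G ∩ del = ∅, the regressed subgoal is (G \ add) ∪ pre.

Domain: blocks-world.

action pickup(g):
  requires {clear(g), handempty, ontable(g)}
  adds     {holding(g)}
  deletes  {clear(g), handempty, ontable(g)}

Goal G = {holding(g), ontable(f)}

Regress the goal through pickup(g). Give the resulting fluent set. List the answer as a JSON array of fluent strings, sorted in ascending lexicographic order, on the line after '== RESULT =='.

Regress:
  G ∩ del = {}  (empty — regression defined)
  G \ add = {holding(g), ontable(f)} \ {holding(g)} = {ontable(f)}
  ∪ pre   = {ontable(f)} ∪ {clear(g), handempty, ontable(g)}
          = {clear(g), handempty, ontable(f), ontable(g)}

== RESULT ==
["clear(g)", "handempty", "ontable(f)", "ontable(g)"]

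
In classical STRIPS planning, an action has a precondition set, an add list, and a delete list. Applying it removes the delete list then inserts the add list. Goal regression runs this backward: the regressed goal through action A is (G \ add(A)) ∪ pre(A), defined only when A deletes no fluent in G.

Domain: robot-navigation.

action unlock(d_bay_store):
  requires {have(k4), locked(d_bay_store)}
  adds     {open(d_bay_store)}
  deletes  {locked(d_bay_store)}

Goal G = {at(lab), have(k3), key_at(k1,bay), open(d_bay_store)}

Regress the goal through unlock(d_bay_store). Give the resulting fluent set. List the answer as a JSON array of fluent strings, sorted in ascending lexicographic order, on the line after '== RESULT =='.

Compute (G \ add) ∪ pre:
  G ∩ del = {}  (empty — regression defined)
  G \ add = {at(lab), have(k3), key_at(k1,bay), open(d_bay_store)} \ {open(d_bay_store)} = {at(lab), have(k3), key_at(k1,bay)}
  ∪ pre   = {at(lab), have(k3), key_at(k1,bay)} ∪ {have(k4), locked(d_bay_store)}
          = {at(lab), have(k3), have(k4), key_at(k1,bay), locked(d_bay_store)}

== RESULT ==
["at(lab)", "have(k3)", "have(k4)", "key_at(k1,bay)", "locked(d_bay_store)"]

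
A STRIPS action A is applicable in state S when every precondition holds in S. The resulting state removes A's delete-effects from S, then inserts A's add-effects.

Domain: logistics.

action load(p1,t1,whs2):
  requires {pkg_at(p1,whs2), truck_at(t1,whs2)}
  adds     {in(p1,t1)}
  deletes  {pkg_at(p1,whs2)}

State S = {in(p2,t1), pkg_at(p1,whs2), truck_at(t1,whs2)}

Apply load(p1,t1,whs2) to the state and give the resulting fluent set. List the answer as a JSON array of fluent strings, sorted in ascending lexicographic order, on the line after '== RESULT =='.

Progress:
  pre ⊆ S: {pkg_at(p1,whs2), truck_at(t1,whs2)} ⊆ S  — applicable
  S \ del = {in(p2,t1), truck_at(t1,whs2)}
  ∪ add   = {in(p1,t1), in(p2,t1), truck_at(t1,whs2)}

== RESULT ==
["in(p1,t1)", "in(p2,t1)", "truck_at(t1,whs2)"]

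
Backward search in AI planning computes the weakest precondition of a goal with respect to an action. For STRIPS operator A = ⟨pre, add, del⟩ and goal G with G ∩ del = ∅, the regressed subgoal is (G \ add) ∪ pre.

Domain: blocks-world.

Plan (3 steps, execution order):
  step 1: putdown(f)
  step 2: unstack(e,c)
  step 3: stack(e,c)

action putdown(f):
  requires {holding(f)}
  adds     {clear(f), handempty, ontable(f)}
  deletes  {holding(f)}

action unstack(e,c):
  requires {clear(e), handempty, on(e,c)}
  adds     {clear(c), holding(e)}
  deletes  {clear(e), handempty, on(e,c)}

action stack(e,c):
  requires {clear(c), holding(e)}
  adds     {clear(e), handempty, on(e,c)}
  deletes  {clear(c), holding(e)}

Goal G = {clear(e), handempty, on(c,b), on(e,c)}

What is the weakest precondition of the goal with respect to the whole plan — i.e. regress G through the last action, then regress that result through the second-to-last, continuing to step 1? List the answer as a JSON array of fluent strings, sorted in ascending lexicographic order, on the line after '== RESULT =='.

Work backward from the goal:
  through step 3 (stack(e,c)): drop {clear(e), handempty, on(e,c)}, keep {on(c,b)}, require {clear(c), holding(e)}
    → {clear(c), holding(e), on(c,b)}
  through step 2 (unstack(e,c)): drop {clear(c), holding(e)}, keep {on(c,b)}, require {clear(e), handempty, on(e,c)}
    → {clear(e), handempty, on(c,b), on(e,c)}
  through step 1 (putdown(f)): drop {handempty}, keep {clear(e), on(c,b), on(e,c)}, require {holding(f)}
    → {clear(e), holding(f), on(c,b), on(e,c)}

== RESULT ==
["clear(e)", "holding(f)", "on(c,b)", "on(e,c)"]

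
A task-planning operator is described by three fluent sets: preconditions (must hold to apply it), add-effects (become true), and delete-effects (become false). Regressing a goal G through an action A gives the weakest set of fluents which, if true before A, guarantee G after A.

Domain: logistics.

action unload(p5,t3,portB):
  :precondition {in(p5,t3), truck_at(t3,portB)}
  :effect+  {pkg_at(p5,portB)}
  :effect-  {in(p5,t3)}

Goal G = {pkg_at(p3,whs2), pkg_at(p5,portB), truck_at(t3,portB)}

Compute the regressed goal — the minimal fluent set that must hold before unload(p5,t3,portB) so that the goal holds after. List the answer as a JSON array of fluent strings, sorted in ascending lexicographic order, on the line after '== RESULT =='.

Compute (G \ add) ∪ pre:
  G ∩ del = {}  (empty — regression defined)
  G \ add = {pkg_at(p3,whs2), pkg_at(p5,portB), truck_at(t3,portB)} \ {pkg_at(p5,portB)} = {pkg_at(p3,whs2), truck_at(t3,portB)}
  ∪ pre   = {pkg_at(p3,whs2), truck_at(t3,portB)} ∪ {in(p5,t3), truck_at(t3,portB)}
          = {in(p5,t3), pkg_at(p3,whs2), truck_at(t3,portB)}

== RESULT ==
["in(p5,t3)", "pkg_at(p3,whs2)", "truck_at(t3,portB)"]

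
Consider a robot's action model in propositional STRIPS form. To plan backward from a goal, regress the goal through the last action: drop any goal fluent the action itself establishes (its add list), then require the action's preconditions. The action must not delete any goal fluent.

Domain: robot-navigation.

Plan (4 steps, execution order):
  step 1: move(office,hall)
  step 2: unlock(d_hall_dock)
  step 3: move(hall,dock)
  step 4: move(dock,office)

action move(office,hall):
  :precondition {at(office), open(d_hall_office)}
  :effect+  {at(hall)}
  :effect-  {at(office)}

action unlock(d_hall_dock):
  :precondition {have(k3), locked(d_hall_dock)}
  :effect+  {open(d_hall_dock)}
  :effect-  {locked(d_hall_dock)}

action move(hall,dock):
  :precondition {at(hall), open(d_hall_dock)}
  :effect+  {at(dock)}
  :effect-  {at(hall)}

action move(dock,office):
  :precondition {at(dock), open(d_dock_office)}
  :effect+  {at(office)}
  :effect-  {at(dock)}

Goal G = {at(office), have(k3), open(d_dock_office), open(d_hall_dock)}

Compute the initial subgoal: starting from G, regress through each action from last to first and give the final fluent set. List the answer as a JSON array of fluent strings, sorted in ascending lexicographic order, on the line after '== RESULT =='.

Work backward from the goal:
  through step 4 (move(dock,office)): drop {at(office)}, keep {have(k3), open(d_dock_office), open(d_hall_dock)}, require {at(dock), open(d_dock_office)}
    → {at(dock), have(k3), open(d_dock_office), open(d_hall_dock)}
  through step 3 (move(hall,dock)): drop {at(dock)}, keep {have(k3), open(d_dock_office), open(d_hall_dock)}, require {at(hall), open(d_hall_dock)}
    → {at(hall), have(k3), open(d_dock_office), open(d_hall_dock)}
  through step 2 (unlock(d_hall_dock)): drop {open(d_hall_dock)}, keep {at(hall), have(k3), open(d_dock_office)}, require {have(k3), locked(d_hall_dock)}
    → {at(hall), have(k3), locked(d_hall_dock), open(d_dock_office)}
  through step 1 (move(office,hall)): drop {at(hall)}, keep {have(k3), locked(d_hall_dock), open(d_dock_office)}, require {at(office), open(d_hall_office)}
    → {at(office), have(k3), locked(d_hall_dock), open(d_dock_office), open(d_hall_office)}

== RESULT ==
["at(office)", "have(k3)", "locked(d_hall_dock)", "open(d_dock_office)", "open(d_hall_office)"]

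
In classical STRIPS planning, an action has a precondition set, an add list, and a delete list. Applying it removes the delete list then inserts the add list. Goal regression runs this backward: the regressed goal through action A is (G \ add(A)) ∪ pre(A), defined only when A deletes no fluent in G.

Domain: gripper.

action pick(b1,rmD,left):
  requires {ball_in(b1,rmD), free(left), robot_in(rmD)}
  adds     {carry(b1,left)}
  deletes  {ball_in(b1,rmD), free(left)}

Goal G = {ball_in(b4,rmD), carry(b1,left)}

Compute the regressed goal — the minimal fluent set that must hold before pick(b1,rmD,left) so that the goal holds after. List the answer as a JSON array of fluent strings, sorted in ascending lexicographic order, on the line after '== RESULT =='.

Regress:
  G ∩ del = {}  (empty — regression defined)
  G \ add = {ball_in(b4,rmD), carry(b1,left)} \ {carry(b1,left)} = {ball_in(b4,rmD)}
  ∪ pre   = {ball_in(b4,rmD)} ∪ {ball_in(b1,rmD), free(left), robot_in(rmD)}
          = {ball_in(b1,rmD), ball_in(b4,rmD), free(left), robot_in(rmD)}

== RESULT ==
["ball_in(b1,rmD)", "ball_in(b4,rmD)", "free(left)", "robot_in(rmD)"]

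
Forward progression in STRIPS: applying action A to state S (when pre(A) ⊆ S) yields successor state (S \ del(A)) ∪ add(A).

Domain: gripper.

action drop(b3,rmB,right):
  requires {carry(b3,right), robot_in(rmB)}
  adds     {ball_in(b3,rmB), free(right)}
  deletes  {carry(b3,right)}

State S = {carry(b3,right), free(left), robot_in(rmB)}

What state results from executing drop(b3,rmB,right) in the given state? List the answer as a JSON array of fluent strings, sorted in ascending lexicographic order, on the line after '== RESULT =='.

Compute (S \ del) ∪ add:
  pre ⊆ S: {carry(b3,right), robot_in(rmB)} ⊆ S  — applicable
  S \ del = {free(left), robot_in(rmB)}
  ∪ add   = {ball_in(b3,rmB), free(left), free(right), robot_in(rmB)}

== RESULT ==
["ball_in(b3,rmB)", "free(left)", "free(right)", "robot_in(rmB)"]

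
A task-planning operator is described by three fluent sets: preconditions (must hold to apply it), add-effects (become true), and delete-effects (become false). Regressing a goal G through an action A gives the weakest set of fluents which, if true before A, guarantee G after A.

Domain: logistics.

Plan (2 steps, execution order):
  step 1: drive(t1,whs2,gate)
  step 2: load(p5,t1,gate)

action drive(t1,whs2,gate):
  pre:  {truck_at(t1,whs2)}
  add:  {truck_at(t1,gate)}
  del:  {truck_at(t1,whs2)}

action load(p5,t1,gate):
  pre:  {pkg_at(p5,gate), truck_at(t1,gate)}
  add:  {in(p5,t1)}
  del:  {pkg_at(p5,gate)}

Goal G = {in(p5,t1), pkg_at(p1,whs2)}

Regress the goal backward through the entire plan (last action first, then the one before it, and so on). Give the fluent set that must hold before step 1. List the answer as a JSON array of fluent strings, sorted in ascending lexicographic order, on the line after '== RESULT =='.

Work backward from the goal:
  through step 2 (load(p5,t1,gate)): drop {in(p5,t1)}, keep {pkg_at(p1,whs2)}, require {pkg_at(p5,gate), truck_at(t1,gate)}
    → {pkg_at(p1,whs2), pkg_at(p5,gate), truck_at(t1,gate)}
  through step 1 (drive(t1,whs2,gate)): drop {truck_at(t1,gate)}, keep {pkg_at(p1,whs2), pkg_at(p5,gate)}, require {truck_at(t1,whs2)}
    → {pkg_at(p1,whs2), pkg_at(p5,gate), truck_at(t1,whs2)}

== RESULT ==
["pkg_at(p1,whs2)", "pkg_at(p5,gate)", "truck_at(t1,whs2)"]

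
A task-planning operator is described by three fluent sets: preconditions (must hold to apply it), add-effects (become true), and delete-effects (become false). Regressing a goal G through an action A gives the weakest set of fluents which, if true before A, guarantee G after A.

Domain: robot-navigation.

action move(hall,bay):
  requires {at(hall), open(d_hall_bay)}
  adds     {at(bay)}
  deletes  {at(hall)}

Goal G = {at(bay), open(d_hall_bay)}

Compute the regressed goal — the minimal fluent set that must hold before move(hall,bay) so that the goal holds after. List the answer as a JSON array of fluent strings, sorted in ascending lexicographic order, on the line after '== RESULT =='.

Regress:
  G ∩ del = {}  (empty — regression defined)
  G \ add = {at(bay), open(d_hall_bay)} \ {at(bay)} = {open(d_hall_bay)}
  ∪ pre   = {open(d_hall_bay)} ∪ {at(hall), open(d_hall_bay)}
          = {at(hall), open(d_hall_bay)}

== RESULT ==
["at(hall)", "open(d_hall_bay)"]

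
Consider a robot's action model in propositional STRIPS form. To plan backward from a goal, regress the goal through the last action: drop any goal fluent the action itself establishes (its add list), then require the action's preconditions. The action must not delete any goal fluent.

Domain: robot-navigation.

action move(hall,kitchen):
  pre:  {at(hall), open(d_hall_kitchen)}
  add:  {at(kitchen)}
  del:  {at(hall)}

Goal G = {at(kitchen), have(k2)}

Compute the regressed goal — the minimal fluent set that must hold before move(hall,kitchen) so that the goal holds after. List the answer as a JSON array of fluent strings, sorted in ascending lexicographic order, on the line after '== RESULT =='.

Compute (G \ add) ∪ pre:
  G ∩ del = {}  (empty — regression defined)
  G \ add = {at(kitchen), have(k2)} \ {at(kitchen)} = {have(k2)}
  ∪ pre   = {have(k2)} ∪ {at(hall), open(d_hall_kitchen)}
          = {at(hall), have(k2), open(d_hall_kitchen)}

== RESULT ==
["at(hall)", "have(k2)", "open(d_hall_kitchen)"]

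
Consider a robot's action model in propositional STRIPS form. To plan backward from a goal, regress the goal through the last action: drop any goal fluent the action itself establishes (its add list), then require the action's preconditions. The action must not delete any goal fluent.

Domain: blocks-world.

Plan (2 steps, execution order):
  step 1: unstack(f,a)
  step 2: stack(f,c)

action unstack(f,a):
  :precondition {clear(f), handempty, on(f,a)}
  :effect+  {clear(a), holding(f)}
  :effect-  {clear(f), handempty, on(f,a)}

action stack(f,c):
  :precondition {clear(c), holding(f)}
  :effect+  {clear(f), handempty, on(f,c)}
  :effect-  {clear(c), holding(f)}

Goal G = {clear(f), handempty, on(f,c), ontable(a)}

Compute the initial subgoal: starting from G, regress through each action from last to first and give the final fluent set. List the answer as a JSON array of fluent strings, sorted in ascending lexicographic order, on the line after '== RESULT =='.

Work backward from the goal:
  through step 2 (stack(f,c)): drop {clear(f), handempty, on(f,c)}, keep {ontable(a)}, require {clear(c), holding(f)}
    → {clear(c), holding(f), ontable(a)}
  through step 1 (unstack(f,a)): drop {holding(f)}, keep {clear(c), ontable(a)}, require {clear(f), handempty, on(f,a)}
    → {clear(c), clear(f), handempty, on(f,a), ontable(a)}

== RESULT ==
["clear(c)", "clear(f)", "handempty", "on(f,a)", "ontable(a)"]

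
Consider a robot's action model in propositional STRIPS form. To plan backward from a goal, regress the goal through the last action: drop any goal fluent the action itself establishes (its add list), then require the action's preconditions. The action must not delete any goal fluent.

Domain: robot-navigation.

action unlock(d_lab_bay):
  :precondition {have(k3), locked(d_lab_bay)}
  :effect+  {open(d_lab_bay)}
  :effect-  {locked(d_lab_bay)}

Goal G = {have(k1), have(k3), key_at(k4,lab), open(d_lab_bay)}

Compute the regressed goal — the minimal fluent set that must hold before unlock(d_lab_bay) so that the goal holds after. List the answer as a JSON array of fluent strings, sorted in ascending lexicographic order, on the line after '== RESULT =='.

Regress:
  G ∩ del = {}  (empty — regression defined)
  G \ add = {have(k1), have(k3), key_at(k4,lab), open(d_lab_bay)} \ {open(d_lab_bay)} = {have(k1), have(k3), key_at(k4,lab)}
  ∪ pre   = {have(k1), have(k3), key_at(k4,lab)} ∪ {have(k3), locked(d_lab_bay)}
          = {have(k1), have(k3), key_at(k4,lab), locked(d_lab_bay)}

== RESULT ==
["have(k1)", "have(k3)", "key_at(k4,lab)", "locked(d_lab_bay)"]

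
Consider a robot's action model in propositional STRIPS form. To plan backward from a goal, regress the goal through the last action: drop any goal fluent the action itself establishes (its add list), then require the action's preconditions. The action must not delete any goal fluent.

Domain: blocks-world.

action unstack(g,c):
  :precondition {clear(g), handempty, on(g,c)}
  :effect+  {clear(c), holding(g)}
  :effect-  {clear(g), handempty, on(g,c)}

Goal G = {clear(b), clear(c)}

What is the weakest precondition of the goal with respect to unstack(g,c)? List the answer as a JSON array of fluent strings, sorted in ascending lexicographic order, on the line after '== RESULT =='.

Compute (G \ add) ∪ pre:
  G ∩ del = {}  (empty — regression defined)
  G \ add = {clear(b), clear(c)} \ {clear(c), holding(g)} = {clear(b)}
  ∪ pre   = {clear(b)} ∪ {clear(g), handempty, on(g,c)}
          = {clear(b), clear(g), handempty, on(g,c)}

== RESULT ==
["clear(b)", "clear(g)", "handempty", "on(g,c)"]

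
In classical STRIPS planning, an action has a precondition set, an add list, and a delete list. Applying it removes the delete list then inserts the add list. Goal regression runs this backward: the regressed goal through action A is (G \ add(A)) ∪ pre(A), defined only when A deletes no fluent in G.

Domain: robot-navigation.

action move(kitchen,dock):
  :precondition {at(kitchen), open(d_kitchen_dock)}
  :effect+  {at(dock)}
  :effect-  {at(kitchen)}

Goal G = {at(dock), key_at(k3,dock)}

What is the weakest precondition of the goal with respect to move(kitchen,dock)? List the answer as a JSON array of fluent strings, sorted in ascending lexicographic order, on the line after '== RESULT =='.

Regress:
  G ∩ del = {}  (empty — regression defined)
  G \ add = {at(dock), key_at(k3,dock)} \ {at(dock)} = {key_at(k3,dock)}
  ∪ pre   = {key_at(k3,dock)} ∪ {at(kitchen), open(d_kitchen_dock)}
          = {at(kitchen), key_at(k3,dock), open(d_kitchen_dock)}

== RESULT ==
["at(kitchen)", "key_at(k3,dock)", "open(d_kitchen_dock)"]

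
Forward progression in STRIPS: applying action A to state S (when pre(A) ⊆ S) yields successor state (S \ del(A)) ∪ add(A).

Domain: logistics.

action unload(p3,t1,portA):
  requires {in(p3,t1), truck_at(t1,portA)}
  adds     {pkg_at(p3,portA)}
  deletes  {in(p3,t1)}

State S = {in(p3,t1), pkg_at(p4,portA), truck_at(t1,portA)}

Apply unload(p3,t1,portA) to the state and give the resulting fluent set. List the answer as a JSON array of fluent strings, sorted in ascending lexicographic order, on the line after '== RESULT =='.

Progress:
  pre ⊆ S: {in(p3,t1), truck_at(t1,portA)} ⊆ S  — applicable
  S \ del = {pkg_at(p4,portA), truck_at(t1,portA)}
  ∪ add   = {pkg_at(p3,portA), pkg_at(p4,portA), truck_at(t1,portA)}

== RESULT ==
["pkg_at(p3,portA)", "pkg_at(p4,portA)", "truck_at(t1,portA)"]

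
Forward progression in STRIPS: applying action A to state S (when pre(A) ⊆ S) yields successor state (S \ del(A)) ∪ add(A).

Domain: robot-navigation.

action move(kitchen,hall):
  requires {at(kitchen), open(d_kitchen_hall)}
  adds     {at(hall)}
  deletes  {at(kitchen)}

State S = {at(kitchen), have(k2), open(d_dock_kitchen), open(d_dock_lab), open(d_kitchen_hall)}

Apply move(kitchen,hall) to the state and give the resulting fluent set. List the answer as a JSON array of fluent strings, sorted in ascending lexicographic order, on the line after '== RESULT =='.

Compute (S \ del) ∪ add:
  pre ⊆ S: {at(kitchen), open(d_kitchen_hall)} ⊆ S  — applicable
  S \ del = {have(k2), open(d_dock_kitchen), open(d_dock_lab), open(d_kitchen_hall)}
  ∪ add   = {at(hall), have(k2), open(d_dock_kitchen), open(d_dock_lab), open(d_kitchen_hall)}

== RESULT ==
["at(hall)", "have(k2)", "open(d_dock_kitchen)", "open(d_dock_lab)", "open(d_kitchen_hall)"]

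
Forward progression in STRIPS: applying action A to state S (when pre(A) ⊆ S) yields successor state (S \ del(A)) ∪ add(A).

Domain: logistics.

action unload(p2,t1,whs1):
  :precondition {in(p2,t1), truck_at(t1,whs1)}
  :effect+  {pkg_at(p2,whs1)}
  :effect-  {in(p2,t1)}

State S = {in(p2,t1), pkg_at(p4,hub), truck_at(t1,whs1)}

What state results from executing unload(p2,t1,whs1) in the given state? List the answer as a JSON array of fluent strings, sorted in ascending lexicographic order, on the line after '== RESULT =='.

Progress:
  pre ⊆ S: {in(p2,t1), truck_at(t1,whs1)} ⊆ S  — applicable
  S \ del = {pkg_at(p4,hub), truck_at(t1,whs1)}
  ∪ add   = {pkg_at(p2,whs1), pkg_at(p4,hub), truck_at(t1,whs1)}

== RESULT ==
["pkg_at(p2,whs1)", "pkg_at(p4,hub)", "truck_at(t1,whs1)"]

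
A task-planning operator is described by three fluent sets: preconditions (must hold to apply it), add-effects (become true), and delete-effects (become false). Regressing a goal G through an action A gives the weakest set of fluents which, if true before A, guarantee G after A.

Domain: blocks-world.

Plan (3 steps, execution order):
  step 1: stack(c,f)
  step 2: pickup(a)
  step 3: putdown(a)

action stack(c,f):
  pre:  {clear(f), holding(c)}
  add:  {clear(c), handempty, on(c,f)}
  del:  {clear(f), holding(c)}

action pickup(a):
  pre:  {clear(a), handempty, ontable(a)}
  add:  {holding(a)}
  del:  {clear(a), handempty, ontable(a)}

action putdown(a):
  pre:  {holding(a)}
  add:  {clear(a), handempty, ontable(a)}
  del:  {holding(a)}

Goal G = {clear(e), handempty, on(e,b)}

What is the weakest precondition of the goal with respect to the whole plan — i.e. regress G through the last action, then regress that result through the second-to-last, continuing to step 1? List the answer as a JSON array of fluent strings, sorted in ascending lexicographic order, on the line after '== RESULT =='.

Work backward from the goal:
  through step 3 (putdown(a)): drop {handempty}, keep {clear(e), on(e,b)}, require {holding(a)}
    → {clear(e), holding(a), on(e,b)}
  through step 2 (pickup(a)): drop {holding(a)}, keep {clear(e), on(e,b)}, require {clear(a), handempty, ontable(a)}
    → {clear(a), clear(e), handempty, on(e,b), ontable(a)}
  through step 1 (stack(c,f)): drop {handempty}, keep {clear(a), clear(e), on(e,b), ontable(a)}, require {clear(f), holding(c)}
    → {clear(a), clear(e), clear(f), holding(c), on(e,b), ontable(a)}

== RESULT ==
["clear(a)", "clear(e)", "clear(f)", "holding(c)", "on(e,b)", "ontable(a)"]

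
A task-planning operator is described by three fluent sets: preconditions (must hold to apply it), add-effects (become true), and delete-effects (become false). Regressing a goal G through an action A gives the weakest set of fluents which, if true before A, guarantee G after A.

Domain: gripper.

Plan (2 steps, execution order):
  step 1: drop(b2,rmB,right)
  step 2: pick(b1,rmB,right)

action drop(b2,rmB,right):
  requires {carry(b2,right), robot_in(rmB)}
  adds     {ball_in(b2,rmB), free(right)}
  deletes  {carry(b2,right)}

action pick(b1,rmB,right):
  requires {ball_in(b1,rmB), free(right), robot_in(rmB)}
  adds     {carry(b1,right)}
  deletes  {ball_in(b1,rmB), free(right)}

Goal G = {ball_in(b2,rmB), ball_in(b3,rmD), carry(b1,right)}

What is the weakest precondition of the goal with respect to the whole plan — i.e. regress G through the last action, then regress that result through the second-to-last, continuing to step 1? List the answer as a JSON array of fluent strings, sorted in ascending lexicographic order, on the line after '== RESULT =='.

Regress step by step:
  through step 2 (pick(b1,rmB,right)): drop {carry(b1,right)}, keep {ball_in(b2,rmB), ball_in(b3,rmD)}, require {ball_in(b1,rmB), free(right), robot_in(rmB)}
    → {ball_in(b1,rmB), ball_in(b2,rmB), ball_in(b3,rmD), free(right), robot_in(rmB)}
  through step 1 (drop(b2,rmB,right)): drop {ball_in(b2,rmB), free(right)}, keep {ball_in(b1,rmB), ball_in(b3,rmD), robot_in(rmB)}, require {carry(b2,right), robot_in(rmB)}
    → {ball_in(b1,rmB), ball_in(b3,rmD), carry(b2,right), robot_in(rmB)}

== RESULT ==
["ball_in(b1,rmB)", "ball_in(b3,rmD)", "carry(b2,right)", "robot_in(rmB)"]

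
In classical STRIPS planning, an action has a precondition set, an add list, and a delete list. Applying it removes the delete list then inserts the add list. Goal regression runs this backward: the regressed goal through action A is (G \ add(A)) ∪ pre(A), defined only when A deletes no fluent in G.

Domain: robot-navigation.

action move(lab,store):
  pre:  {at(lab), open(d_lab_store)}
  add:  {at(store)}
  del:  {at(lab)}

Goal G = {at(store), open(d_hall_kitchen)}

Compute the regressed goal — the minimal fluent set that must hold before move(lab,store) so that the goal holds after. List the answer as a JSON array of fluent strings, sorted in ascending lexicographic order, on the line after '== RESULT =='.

Regress:
  G ∩ del = {}  (empty — regression defined)
  G \ add = {at(store), open(d_hall_kitchen)} \ {at(store)} = {open(d_hall_kitchen)}
  ∪ pre   = {open(d_hall_kitchen)} ∪ {at(lab), open(d_lab_store)}
          = {at(lab), open(d_hall_kitchen), open(d_lab_store)}

== RESULT ==
["at(lab)", "open(d_hall_kitchen)", "open(d_lab_store)"]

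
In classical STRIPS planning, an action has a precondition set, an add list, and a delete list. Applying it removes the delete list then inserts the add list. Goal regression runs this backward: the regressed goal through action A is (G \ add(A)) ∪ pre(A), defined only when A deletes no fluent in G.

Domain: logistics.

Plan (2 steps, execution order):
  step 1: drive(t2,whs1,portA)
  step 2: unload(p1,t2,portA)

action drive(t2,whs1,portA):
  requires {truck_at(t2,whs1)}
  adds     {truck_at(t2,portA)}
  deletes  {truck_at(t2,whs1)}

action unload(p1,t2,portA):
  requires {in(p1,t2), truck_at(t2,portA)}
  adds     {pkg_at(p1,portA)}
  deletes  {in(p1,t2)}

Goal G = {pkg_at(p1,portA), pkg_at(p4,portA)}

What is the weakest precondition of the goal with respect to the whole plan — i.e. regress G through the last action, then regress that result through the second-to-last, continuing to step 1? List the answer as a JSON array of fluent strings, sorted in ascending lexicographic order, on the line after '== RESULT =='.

Regress step by step:
  through step 2 (unload(p1,t2,portA)): drop {pkg_at(p1,portA)}, keep {pkg_at(p4,portA)}, require {in(p1,t2), truck_at(t2,portA)}
    → {in(p1,t2), pkg_at(p4,portA), truck_at(t2,portA)}
  through step 1 (drive(t2,whs1,portA)): drop {truck_at(t2,portA)}, keep {in(p1,t2), pkg_at(p4,portA)}, require {truck_at(t2,whs1)}
    → {in(p1,t2), pkg_at(p4,portA), truck_at(t2,whs1)}

== RESULT ==
["in(p1,t2)", "pkg_at(p4,portA)", "truck_at(t2,whs1)"]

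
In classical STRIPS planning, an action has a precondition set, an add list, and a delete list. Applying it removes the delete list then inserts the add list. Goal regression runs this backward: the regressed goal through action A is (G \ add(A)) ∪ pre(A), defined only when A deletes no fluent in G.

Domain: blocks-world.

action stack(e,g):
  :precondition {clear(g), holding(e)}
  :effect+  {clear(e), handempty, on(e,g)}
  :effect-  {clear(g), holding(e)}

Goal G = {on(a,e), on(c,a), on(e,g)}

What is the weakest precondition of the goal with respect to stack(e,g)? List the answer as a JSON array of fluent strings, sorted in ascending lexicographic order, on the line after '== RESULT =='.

Regress:
  G ∩ del = {}  (empty — regression defined)
  G \ add = {on(a,e), on(c,a), on(e,g)} \ {clear(e), handempty, on(e,g)} = {on(a,e), on(c,a)}
  ∪ pre   = {on(a,e), on(c,a)} ∪ {clear(g), holding(e)}
          = {clear(g), holding(e), on(a,e), on(c,a)}

== RESULT ==
["clear(g)", "holding(e)", "on(a,e)", "on(c,a)"]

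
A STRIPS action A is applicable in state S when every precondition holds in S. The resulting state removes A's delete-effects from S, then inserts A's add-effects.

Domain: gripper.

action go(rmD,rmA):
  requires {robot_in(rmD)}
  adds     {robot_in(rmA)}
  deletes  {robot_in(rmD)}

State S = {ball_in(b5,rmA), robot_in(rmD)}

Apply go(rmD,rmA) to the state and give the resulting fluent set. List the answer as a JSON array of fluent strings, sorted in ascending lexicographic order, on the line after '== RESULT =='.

Compute (S \ del) ∪ add:
  pre ⊆ S: {robot_in(rmD)} ⊆ S  — applicable
  S \ del = {ball_in(b5,rmA)}
  ∪ add   = {ball_in(b5,rmA), robot_in(rmA)}

== RESULT ==
["ball_in(b5,rmA)", "robot_in(rmA)"]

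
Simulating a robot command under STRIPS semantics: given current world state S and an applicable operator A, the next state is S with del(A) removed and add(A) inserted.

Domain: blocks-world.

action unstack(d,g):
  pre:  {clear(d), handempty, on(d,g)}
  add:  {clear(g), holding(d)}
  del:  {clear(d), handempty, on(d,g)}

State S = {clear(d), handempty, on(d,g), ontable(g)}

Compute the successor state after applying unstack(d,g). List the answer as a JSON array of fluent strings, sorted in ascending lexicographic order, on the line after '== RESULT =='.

Compute (S \ del) ∪ add:
  pre ⊆ S: {clear(d), handempty, on(d,g)} ⊆ S  — applicable
  S \ del = {ontable(g)}
  ∪ add   = {clear(g), holding(d), ontable(g)}

== RESULT ==
["clear(g)", "holding(d)", "ontable(g)"]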